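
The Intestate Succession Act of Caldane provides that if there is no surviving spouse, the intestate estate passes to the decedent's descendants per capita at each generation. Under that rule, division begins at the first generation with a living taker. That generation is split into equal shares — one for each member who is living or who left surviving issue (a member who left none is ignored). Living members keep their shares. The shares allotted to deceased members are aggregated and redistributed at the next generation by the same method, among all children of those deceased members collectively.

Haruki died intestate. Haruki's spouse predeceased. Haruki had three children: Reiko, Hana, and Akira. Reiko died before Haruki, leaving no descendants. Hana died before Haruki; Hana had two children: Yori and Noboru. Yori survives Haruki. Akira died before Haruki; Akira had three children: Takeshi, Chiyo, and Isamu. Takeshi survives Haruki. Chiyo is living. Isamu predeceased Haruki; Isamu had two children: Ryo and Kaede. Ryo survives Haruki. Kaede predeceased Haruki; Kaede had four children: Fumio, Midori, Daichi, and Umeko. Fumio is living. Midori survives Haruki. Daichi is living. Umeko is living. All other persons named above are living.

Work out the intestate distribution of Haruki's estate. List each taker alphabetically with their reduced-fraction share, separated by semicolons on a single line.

There is no surviving spouse, so the entire estate passes to Haruki's descendants per capita at each generation.
No one at generation 1 (Hana, Akira) is living; moving to the next generation.
At generation 2 (Yori, Noboru, Takeshi, Chiyo, Isamu) there are 5 shares of (1)/5 = 1/5 each.
Living: Yori, Noboru, Takeshi, and Chiyo — each takes 1/5.
Deceased: Isamu. That 1/5 share is carried to generation 3.
At generation 3 (Ryo, Kaede) there are 2 shares of (1/5)/2 = 1/10 each.
Living: Ryo — each takes 1/10.
Deceased: Kaede. That 1/10 share is carried to generation 4.
At generation 4 (Fumio, Midori, Daichi, Umeko) there are 4 shares of (1/10)/4 = 1/40 each.
Living: Fumio, Midori, Daichi, and Umeko — each takes 1/40.

Chiyo 1/5; Daichi 1/40; Fumio 1/40; Midori 1/40; Noboru 1/5; Ryo 1/10; Takeshi 1/5; Umeko 1/40; Yori 1/5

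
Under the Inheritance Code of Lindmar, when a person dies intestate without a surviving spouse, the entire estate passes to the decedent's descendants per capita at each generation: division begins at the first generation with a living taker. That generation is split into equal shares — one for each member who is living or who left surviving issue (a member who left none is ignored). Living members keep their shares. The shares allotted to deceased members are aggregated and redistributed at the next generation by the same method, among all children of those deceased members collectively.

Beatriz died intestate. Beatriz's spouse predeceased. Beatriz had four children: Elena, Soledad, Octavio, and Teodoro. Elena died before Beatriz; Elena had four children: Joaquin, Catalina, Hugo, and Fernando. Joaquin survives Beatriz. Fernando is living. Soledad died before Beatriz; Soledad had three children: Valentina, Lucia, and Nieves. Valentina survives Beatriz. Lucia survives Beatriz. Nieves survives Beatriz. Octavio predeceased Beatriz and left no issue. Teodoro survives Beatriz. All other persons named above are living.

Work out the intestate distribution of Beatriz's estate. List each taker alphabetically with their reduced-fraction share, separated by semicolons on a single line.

There is no surviving spouse, so the entire estate passes to Beatriz's descendants per capita at each generation.
At generation 1 (Elena, Soledad, Teodoro) there are 3 shares of (1)/3 = 1/3 each.
Living: Teodoro — each takes 1/3.
Deceased: Elena and Soledad. Their combined 2/3 is pooled and carried to generation 2.
At generation 2 (Joaquin, Catalina, Hugo, Fernando, Valentina, Lucia, Nieves) there are 7 shares of (2/3)/7 = 2/21 each.
Living: Joaquin, Catalina, Hugo, Fernando, Valentina, Lucia, and Nieves — each takes 2/21.

Catalina 2/21; Fernando 2/21; Hugo 2/21; Joaquin 2/21; Lucia 2/21; Nieves 2/21; Teodoro 1/3; Valentina 2/21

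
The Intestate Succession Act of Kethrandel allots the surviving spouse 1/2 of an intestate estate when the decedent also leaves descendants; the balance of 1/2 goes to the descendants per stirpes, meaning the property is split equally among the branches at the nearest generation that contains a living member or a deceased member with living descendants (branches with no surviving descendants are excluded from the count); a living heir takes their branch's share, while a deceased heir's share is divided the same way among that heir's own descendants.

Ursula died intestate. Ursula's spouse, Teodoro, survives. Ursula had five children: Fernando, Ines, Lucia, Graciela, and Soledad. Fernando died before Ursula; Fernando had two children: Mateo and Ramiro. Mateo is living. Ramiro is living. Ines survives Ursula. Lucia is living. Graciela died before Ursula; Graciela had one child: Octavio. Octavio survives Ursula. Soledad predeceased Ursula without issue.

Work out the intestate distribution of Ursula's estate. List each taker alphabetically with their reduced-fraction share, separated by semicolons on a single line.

Ines 1/8; Lucia 1/8; Mateo 1/16; Octavio 1/8; Ramiro 1/16; Teodoro 1/2

Teodoro, as surviving spouse, takes 1/2.
The remaining 1/2 passes to Ursula's descendants per stirpes.
Soledad left no surviving issue, so that branch lapses and is disregarded.
The 1/2 is divided into 4 equal shares of 1/8 among Fernando, Ines, Lucia, Graciela.
Fernando predeceased; the 1/8 allotted to Fernando's branch passes to Fernando's issue by representation.
The 1/8 is divided into 2 equal shares of 1/16 among Mateo, Ramiro.
Mateo is living and takes 1/16.
Ramiro is living and takes 1/16.
Ines is living and takes 1/8.
Lucia is living and takes 1/8.
Graciela predeceased; the 1/8 allotted to Graciela's branch passes to Graciela's issue by representation.
Octavio is the sole taker at this level and receives the full 1/8.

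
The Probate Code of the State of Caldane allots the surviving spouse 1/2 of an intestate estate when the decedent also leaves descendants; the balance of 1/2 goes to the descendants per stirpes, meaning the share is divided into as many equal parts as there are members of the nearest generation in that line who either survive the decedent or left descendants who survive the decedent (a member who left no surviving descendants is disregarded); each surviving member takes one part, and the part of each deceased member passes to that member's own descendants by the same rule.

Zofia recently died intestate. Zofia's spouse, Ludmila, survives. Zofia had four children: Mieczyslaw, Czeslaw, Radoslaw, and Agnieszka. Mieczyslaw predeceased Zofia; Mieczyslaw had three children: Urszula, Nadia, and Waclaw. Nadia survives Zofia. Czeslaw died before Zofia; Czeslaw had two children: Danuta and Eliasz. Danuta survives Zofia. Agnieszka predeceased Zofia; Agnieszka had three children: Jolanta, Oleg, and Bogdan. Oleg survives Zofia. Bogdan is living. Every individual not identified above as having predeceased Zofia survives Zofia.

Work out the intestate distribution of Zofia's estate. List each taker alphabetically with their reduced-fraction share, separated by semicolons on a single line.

Ludmila, as surviving spouse, takes 1/2.
The remaining 1/2 passes to Zofia's descendants per stirpes.
The 1/2 is divided into 4 equal shares of 1/8 among Mieczyslaw, Czeslaw, Radoslaw, Agnieszka.
Mieczyslaw predeceased; the 1/8 allotted to Mieczyslaw's branch passes to Mieczyslaw's issue by representation.
The 1/8 is divided into 3 equal shares of 1/24 among Urszula, Nadia, Waclaw.
Urszula is living and takes 1/24.
Nadia is living and takes 1/24.
Waclaw is living and takes 1/24.
Czeslaw predeceased; the 1/8 allotted to Czeslaw's branch passes to Czeslaw's issue by representation.
The 1/8 is divided into 2 equal shares of 1/16 among Danuta, Eliasz.
Danuta is living and takes 1/16.
Eliasz is living and takes 1/16.
Radoslaw is living and takes 1/8.
Agnieszka predeceased; the 1/8 allotted to Agnieszka's branch passes to Agnieszka's issue by representation.
The 1/8 is divided into 3 equal shares of 1/24 among Jolanta, Oleg, Bogdan.
Jolanta is living and takes 1/24.
Oleg is living and takes 1/24.
Bogdan is living and takes 1/24.

Bogdan 1/24; Danuta 1/16; Eliasz 1/16; Jolanta 1/24; Ludmila 1/2; Nadia 1/24; Oleg 1/24; Radoslaw 1/8; Urszula 1/24; Waclaw 1/24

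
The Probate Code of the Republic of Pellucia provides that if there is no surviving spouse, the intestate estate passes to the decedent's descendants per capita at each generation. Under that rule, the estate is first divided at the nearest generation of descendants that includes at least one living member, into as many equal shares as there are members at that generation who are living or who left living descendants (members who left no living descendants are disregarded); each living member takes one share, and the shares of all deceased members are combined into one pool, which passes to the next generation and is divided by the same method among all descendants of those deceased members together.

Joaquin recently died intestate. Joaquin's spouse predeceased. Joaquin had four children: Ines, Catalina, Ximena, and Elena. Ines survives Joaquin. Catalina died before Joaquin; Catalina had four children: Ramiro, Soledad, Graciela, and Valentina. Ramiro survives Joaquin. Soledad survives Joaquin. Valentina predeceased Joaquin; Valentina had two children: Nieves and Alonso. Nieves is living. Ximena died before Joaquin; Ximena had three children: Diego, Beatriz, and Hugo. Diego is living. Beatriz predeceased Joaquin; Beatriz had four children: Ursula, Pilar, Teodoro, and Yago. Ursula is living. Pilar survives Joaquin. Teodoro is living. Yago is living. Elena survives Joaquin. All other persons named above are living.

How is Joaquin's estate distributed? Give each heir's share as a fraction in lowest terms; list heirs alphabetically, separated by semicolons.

There is no surviving spouse, so the entire estate passes to Joaquin's descendants per capita at each generation.
At generation 1 (Ines, Catalina, Ximena, Elena) there are 4 shares of (1)/4 = 1/4 each.
Living: Ines and Elena — each takes 1/4.
Deceased: Catalina and Ximena. Their combined 1/2 is pooled and carried to generation 2.
At generation 2 (Ramiro, Soledad, Graciela, Valentina, Diego, Beatriz, Hugo) there are 7 shares of (1/2)/7 = 1/14 each.
Living: Ramiro, Soledad, Graciela, Diego, and Hugo — each takes 1/14.
Deceased: Valentina and Beatriz. Their combined 1/7 is pooled and carried to generation 3.
At generation 3 (Nieves, Alonso, Ursula, Pilar, Teodoro, Yago) there are 6 shares of (1/7)/6 = 1/42 each.
Living: Nieves, Alonso, Ursula, Pilar, Teodoro, and Yago — each takes 1/42.

Alonso 1/42; Diego 1/14; Elena 1/4; Graciela 1/14; Hugo 1/14; Ines 1/4; Nieves 1/42; Pilar 1/42; Ramiro 1/14; Soledad 1/14; Teodoro 1/42; Ursula 1/42; Yago 1/42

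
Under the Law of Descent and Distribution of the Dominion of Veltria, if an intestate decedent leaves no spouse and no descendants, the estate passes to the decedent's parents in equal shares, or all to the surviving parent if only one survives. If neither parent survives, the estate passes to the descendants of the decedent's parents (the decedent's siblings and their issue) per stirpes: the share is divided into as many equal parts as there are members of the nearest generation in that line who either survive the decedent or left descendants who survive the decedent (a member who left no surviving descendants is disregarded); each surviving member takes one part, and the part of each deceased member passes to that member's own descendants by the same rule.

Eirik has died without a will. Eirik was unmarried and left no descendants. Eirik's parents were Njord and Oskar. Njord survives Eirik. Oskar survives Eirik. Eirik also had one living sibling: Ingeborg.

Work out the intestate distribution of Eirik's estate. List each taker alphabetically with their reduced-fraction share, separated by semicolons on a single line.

Both parents survive, so Njord and Oskar each take 1/2. The siblings take nothing because a surviving parent has priority.

Njord 1/2; Oskar 1/2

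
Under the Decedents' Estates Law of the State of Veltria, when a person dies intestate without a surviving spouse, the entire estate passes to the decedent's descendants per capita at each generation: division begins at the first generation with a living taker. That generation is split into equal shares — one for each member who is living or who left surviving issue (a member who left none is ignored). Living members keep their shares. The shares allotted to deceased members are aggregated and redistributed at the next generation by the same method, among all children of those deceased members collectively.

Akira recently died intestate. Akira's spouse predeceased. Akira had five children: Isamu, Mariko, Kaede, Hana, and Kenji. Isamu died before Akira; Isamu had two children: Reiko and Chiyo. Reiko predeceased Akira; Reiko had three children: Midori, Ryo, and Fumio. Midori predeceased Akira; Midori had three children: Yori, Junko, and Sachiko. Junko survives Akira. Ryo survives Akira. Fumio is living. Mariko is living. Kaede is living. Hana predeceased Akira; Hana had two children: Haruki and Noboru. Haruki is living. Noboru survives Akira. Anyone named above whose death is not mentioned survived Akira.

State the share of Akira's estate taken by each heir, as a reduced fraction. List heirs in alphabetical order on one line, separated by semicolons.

There is no surviving spouse, so the entire estate passes to Akira's descendants per capita at each generation.
At generation 1 (Isamu, Mariko, Kaede, Hana, Kenji) there are 5 shares of (1)/5 = 1/5 each.
Living: Mariko, Kaede, and Kenji — each takes 1/5.
Deceased: Isamu and Hana. Their combined 2/5 is pooled and carried to generation 2.
At generation 2 (Reiko, Chiyo, Haruki, Noboru) there are 4 shares of (2/5)/4 = 1/10 each.
Living: Chiyo, Haruki, and Noboru — each takes 1/10.
Deceased: Reiko. That 1/10 share is carried to generation 3.
At generation 3 (Midori, Ryo, Fumio) there are 3 shares of (1/10)/3 = 1/30 each.
Living: Ryo and Fumio — each takes 1/30.
Deceased: Midori. That 1/30 share is carried to generation 4.
At generation 4 (Yori, Junko, Sachiko) there are 3 shares of (1/30)/3 = 1/90 each.
Living: Yori, Junko, and Sachiko — each takes 1/90.

Chiyo 1/10; Fumio 1/30; Haruki 1/10; Junko 1/90; Kaede 1/5; Kenji 1/5; Mariko 1/5; Noboru 1/10; Ryo 1/30; Sachiko 1/90; Yori 1/90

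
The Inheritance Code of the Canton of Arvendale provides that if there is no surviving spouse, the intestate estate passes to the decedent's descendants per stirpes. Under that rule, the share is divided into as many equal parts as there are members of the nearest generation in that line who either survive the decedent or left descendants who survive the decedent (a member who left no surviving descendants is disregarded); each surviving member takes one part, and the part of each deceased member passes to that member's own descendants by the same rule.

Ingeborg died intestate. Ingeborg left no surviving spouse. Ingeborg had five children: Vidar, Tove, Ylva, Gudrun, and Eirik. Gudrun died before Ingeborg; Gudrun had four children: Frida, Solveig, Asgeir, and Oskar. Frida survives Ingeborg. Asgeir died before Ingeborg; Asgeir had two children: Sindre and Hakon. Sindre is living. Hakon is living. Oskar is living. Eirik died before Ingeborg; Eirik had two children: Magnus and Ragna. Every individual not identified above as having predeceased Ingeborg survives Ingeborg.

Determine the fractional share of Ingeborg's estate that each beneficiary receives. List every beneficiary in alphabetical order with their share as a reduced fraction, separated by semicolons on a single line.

There is no surviving spouse, so the entire estate passes to Ingeborg's descendants per stirpes.
The estate is divided into 5 equal shares of 1/5 among Vidar, Tove, Ylva, Gudrun, Eirik.
Vidar is living and takes 1/5.
Tove is living and takes 1/5.
Ylva is living and takes 1/5.
Gudrun predeceased; the 1/5 allotted to Gudrun's branch passes to Gudrun's issue by representation.
The 1/5 is divided into 4 equal shares of 1/20 among Frida, Solveig, Asgeir, Oskar.
Frida is living and takes 1/20.
Solveig is living and takes 1/20.
Asgeir predeceased; the 1/20 allotted to Asgeir's branch passes to Asgeir's issue by representation.
The 1/20 is divided into 2 equal shares of 1/40 among Sindre, Hakon.
Sindre is living and takes 1/40.
Hakon is living and takes 1/40.
Oskar is living and takes 1/20.
Eirik predeceased; the 1/5 allotted to Eirik's branch passes to Eirik's issue by representation.
The 1/5 is divided into 2 equal shares of 1/10 among Magnus, Ragna.
Magnus is living and takes 1/10.
Ragna is living and takes 1/10.

Frida 1/20; Hakon 1/40; Magnus 1/10; Oskar 1/20; Ragna 1/10; Sindre 1/40; Solveig 1/20; Tove 1/5; Vidar 1/5; Ylva 1/5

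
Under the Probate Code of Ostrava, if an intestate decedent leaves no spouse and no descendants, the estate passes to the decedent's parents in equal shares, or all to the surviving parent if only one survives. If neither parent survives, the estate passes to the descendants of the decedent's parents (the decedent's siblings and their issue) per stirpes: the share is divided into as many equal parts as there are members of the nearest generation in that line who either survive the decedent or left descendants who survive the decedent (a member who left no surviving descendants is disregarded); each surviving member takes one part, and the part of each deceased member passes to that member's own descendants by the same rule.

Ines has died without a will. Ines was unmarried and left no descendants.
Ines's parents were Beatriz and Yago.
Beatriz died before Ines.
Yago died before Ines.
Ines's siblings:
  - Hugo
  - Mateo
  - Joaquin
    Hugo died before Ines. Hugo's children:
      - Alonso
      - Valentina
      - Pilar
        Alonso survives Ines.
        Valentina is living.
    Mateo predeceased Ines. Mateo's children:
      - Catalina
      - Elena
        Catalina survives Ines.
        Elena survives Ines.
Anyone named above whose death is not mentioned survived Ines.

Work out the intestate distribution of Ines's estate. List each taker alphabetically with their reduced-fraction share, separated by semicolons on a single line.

Neither parent survives and there are no descendants, so the estate passes to Ines's siblings and their issue per stirpes.
The estate is divided into 3 equal shares of 1/3 among Hugo, Mateo, Joaquin.
Hugo predeceased; the 1/3 allotted to Hugo's branch passes to Hugo's issue by representation.
The 1/3 is divided into 3 equal shares of 1/9 among Alonso, Valentina, Pilar.
Alonso is living and takes 1/9.
Valentina is living and takes 1/9.
Pilar is living and takes 1/9.
Mateo predeceased; the 1/3 allotted to Mateo's branch passes to Mateo's issue by representation.
The 1/3 is divided into 2 equal shares of 1/6 among Catalina, Elena.
Catalina is living and takes 1/6.
Elena is living and takes 1/6.
Joaquin is living and takes 1/3.

Alonso 1/9; Catalina 1/6; Elena 1/6; Joaquin 1/3; Pilar 1/9; Valentina 1/9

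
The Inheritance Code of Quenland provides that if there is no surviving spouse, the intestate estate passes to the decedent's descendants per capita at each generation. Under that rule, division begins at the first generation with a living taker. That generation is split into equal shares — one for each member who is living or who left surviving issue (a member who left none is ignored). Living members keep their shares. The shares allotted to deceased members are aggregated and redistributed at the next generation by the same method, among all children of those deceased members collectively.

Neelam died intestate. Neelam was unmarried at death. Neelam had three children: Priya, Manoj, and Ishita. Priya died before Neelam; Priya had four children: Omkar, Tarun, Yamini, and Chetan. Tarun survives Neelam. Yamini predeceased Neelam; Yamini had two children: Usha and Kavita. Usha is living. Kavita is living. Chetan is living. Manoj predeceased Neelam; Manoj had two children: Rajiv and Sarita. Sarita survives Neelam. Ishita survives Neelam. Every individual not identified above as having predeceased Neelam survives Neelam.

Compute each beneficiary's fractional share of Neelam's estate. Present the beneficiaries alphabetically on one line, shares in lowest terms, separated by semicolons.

Chetan 1/9; Ishita 1/3; Kavita 1/18; Omkar 1/9; Rajiv 1/9; Sarita 1/9; Tarun 1/9; Usha 1/18

There is no surviving spouse, so the entire estate passes to Neelam's descendants per capita at each generation.
At generation 1 (Priya, Manoj, Ishita) there are 3 shares of (1)/3 = 1/3 each.
Living: Ishita — each takes 1/3.
Deceased: Priya and Manoj. Their combined 2/3 is pooled and carried to generation 2.
At generation 2 (Omkar, Tarun, Yamini, Chetan, Rajiv, Sarita) there are 6 shares of (2/3)/6 = 1/9 each.
Living: Omkar, Tarun, Chetan, Rajiv, and Sarita — each takes 1/9.
Deceased: Yamini. That 1/9 share is carried to generation 3.
At generation 3 (Usha, Kavita) there are 2 shares of (1/9)/2 = 1/18 each.
Living: Usha and Kavita — each takes 1/18.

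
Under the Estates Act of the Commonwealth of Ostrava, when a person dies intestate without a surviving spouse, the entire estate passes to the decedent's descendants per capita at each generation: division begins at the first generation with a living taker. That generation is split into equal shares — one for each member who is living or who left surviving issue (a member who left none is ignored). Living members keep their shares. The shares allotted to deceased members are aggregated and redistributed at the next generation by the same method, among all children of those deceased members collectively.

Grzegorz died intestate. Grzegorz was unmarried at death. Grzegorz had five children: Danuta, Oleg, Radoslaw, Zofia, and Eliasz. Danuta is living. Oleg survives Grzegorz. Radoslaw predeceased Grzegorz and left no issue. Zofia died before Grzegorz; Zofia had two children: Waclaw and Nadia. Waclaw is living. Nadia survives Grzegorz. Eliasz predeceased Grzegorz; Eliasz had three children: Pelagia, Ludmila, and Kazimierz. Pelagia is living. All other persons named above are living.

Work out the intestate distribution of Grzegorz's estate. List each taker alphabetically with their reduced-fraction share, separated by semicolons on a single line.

There is no surviving spouse, so the entire estate passes to Grzegorz's descendants per capita at each generation.
At generation 1 (Danuta, Oleg, Zofia, Eliasz) there are 4 shares of (1)/4 = 1/4 each.
Living: Danuta and Oleg — each takes 1/4.
Deceased: Zofia and Eliasz. Their combined 1/2 is pooled and carried to generation 2.
At generation 2 (Waclaw, Nadia, Pelagia, Ludmila, Kazimierz) there are 5 shares of (1/2)/5 = 1/10 each.
Living: Waclaw, Nadia, Pelagia, Ludmila, and Kazimierz — each takes 1/10.

Danuta 1/4; Kazimierz 1/10; Ludmila 1/10; Nadia 1/10; Oleg 1/4; Pelagia 1/10; Waclaw 1/10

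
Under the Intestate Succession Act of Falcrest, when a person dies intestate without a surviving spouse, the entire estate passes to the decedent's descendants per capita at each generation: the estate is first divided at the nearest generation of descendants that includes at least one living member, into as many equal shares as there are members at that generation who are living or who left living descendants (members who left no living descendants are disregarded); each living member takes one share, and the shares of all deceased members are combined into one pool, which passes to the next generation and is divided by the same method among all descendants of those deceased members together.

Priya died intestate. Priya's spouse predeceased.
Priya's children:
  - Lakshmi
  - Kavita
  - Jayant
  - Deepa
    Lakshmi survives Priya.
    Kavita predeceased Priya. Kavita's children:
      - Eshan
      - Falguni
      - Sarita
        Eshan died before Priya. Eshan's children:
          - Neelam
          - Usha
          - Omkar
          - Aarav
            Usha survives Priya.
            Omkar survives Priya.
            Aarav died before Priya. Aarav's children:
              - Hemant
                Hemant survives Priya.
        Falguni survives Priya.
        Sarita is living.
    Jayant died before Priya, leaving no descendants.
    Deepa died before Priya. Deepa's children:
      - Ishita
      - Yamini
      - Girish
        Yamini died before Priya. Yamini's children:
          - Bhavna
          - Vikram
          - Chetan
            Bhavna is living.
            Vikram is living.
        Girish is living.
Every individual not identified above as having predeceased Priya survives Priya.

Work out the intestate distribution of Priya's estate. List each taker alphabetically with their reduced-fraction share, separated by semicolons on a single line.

Bhavna 2/63; Chetan 2/63; Falguni 1/9; Girish 1/9; Hemant 2/63; Ishita 1/9; Lakshmi 1/3; Neelam 2/63; Omkar 2/63; Sarita 1/9; Usha 2/63; Vikram 2/63

There is no surviving spouse, so the entire estate passes to Priya's descendants per capita at each generation.
At generation 1 (Lakshmi, Kavita, Deepa) there are 3 shares of (1)/3 = 1/3 each.
Living: Lakshmi — each takes 1/3.
Deceased: Kavita and Deepa. Their combined 2/3 is pooled and carried to generation 2.
At generation 2 (Eshan, Falguni, Sarita, Ishita, Yamini, Girish) there are 6 shares of (2/3)/6 = 1/9 each.
Living: Falguni, Sarita, Ishita, and Girish — each takes 1/9.
Deceased: Eshan and Yamini. Their combined 2/9 is pooled and carried to generation 3.
At generation 3 (Neelam, Usha, Omkar, Aarav, Bhavna, Vikram, Chetan) there are 7 shares of (2/9)/7 = 2/63 each.
Living: Neelam, Usha, Omkar, Bhavna, Vikram, and Chetan — each takes 2/63.
Deceased: Aarav. That 2/63 share is carried to generation 4.
At generation 4 (Hemant) there are 1 shares of (2/63)/1 = 2/63 each.
Living: Hemant — each takes 2/63.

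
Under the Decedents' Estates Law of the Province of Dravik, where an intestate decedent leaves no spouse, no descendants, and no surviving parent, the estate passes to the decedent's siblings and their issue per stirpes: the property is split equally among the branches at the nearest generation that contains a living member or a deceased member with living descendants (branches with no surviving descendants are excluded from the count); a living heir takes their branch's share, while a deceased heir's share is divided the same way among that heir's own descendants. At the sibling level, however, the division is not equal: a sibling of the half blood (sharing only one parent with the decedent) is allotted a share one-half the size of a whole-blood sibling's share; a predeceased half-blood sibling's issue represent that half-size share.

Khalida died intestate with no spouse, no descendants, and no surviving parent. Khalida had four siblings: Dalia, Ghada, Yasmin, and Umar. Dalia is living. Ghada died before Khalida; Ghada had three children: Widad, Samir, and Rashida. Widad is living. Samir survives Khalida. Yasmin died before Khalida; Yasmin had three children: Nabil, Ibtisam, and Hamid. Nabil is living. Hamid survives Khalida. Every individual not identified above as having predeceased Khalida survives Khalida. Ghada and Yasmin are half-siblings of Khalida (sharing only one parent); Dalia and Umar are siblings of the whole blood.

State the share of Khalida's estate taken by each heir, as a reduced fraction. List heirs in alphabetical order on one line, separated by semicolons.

No spouse, descendants, or parent survives, so the estate passes to Khalida's siblings per stirpes.
Half-blood siblings count for one-half the weight of whole-blood siblings at the initial division.
Dividing 1 in proportion to weights (total weight 3): Dalia (weight 1) → 1/3; Ghada (weight 1/2) → 1/6; Yasmin (weight 1/2) → 1/6; Umar (weight 1) → 1/3.
Dalia is living and takes 1/3.
Ghada predeceased; the 1/6 allotted to Ghada's branch passes to Ghada's issue by representation.
The 1/6 is divided into 3 equal shares of 1/18 among Widad, Samir, Rashida.
Widad is living and takes 1/18.
Samir is living and takes 1/18.
Rashida is living and takes 1/18.
Yasmin predeceased; the 1/6 allotted to Yasmin's branch passes to Yasmin's issue by representation.
The 1/6 is divided into 3 equal shares of 1/18 among Nabil, Ibtisam, Hamid.
Nabil is living and takes 1/18.
Ibtisam is living and takes 1/18.
Hamid is living and takes 1/18.
Umar is living and takes 1/3.

Dalia 1/3; Hamid 1/18; Ibtisam 1/18; Nabil 1/18; Rashida 1/18; Samir 1/18; Umar 1/3; Widad 1/18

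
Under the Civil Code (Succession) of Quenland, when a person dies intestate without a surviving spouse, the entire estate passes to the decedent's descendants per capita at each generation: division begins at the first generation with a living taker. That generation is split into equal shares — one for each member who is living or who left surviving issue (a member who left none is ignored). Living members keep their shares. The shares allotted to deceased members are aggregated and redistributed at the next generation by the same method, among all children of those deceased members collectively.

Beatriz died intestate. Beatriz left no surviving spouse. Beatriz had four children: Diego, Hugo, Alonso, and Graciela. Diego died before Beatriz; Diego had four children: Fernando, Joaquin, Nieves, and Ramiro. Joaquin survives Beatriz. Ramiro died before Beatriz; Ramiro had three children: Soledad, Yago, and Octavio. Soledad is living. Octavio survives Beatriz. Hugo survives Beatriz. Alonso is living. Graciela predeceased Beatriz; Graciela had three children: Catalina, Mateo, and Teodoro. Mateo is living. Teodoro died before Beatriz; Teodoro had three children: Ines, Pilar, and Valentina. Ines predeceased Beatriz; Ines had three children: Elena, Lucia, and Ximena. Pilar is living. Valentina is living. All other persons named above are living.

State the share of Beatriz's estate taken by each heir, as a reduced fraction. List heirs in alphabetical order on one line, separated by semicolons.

Alonso 1/4; Catalina 1/14; Elena 1/126; Fernando 1/14; Hugo 1/4; Joaquin 1/14; Lucia 1/126; Mateo 1/14; Nieves 1/14; Octavio 1/42; Pilar 1/42; Soledad 1/42; Valentina 1/42; Ximena 1/126; Yago 1/42

There is no surviving spouse, so the entire estate passes to Beatriz's descendants per capita at each generation.
At generation 1 (Diego, Hugo, Alonso, Graciela) there are 4 shares of (1)/4 = 1/4 each.
Living: Hugo and Alonso — each takes 1/4.
Deceased: Diego and Graciela. Their combined 1/2 is pooled and carried to generation 2.
At generation 2 (Fernando, Joaquin, Nieves, Ramiro, Catalina, Mateo, Teodoro) there are 7 shares of (1/2)/7 = 1/14 each.
Living: Fernando, Joaquin, Nieves, Catalina, and Mateo — each takes 1/14.
Deceased: Ramiro and Teodoro. Their combined 1/7 is pooled and carried to generation 3.
At generation 3 (Soledad, Yago, Octavio, Ines, Pilar, Valentina) there are 6 shares of (1/7)/6 = 1/42 each.
Living: Soledad, Yago, Octavio, Pilar, and Valentina — each takes 1/42.
Deceased: Ines. That 1/42 share is carried to generation 4.
At generation 4 (Elena, Lucia, Ximena) there are 3 shares of (1/42)/3 = 1/126 each.
Living: Elena, Lucia, and Ximena — each takes 1/126.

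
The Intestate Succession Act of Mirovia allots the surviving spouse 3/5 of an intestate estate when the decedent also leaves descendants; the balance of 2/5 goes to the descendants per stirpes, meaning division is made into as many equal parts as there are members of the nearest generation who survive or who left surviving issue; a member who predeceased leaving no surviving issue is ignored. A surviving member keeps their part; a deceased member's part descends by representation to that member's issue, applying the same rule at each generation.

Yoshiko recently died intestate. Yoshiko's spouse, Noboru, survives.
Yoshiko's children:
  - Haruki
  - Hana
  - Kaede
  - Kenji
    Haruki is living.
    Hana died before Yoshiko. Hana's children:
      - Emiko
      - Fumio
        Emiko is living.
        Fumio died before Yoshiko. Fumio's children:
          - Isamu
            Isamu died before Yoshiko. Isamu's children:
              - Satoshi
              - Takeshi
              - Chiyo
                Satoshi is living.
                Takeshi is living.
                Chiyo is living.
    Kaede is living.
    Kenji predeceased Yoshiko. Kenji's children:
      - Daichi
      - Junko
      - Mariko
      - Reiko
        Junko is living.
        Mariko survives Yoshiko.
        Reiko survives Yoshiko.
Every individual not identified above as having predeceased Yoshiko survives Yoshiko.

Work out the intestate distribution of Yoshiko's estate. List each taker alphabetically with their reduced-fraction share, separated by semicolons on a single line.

Chiyo 1/60; Daichi 1/40; Emiko 1/20; Haruki 1/10; Junko 1/40; Kaede 1/10; Mariko 1/40; Noboru 3/5; Reiko 1/40; Satoshi 1/60; Takeshi 1/60

Noboru, as surviving spouse, takes 3/5.
The remaining 2/5 passes to Yoshiko's descendants per stirpes.
The 2/5 is divided into 4 equal shares of 1/10 among Haruki, Hana, Kaede, Kenji.
Haruki is living and takes 1/10.
Hana predeceased; the 1/10 allotted to Hana's branch passes to Hana's issue by representation.
The 1/10 is divided into 2 equal shares of 1/20 among Emiko, Fumio.
Emiko is living and takes 1/20.
Fumio predeceased; the 1/20 allotted to Fumio's branch passes to Fumio's issue by representation.
Isamu's line is the sole branch at this level, so the full 1/20 passes to Isamu's issue by representation.
The 1/20 is divided into 3 equal shares of 1/60 among Satoshi, Takeshi, Chiyo.
Satoshi is living and takes 1/60.
Takeshi is living and takes 1/60.
Chiyo is living and takes 1/60.
Kaede is living and takes 1/10.
Kenji predeceased; the 1/10 allotted to Kenji's branch passes to Kenji's issue by representation.
The 1/10 is divided into 4 equal shares of 1/40 among Daichi, Junko, Mariko, Reiko.
Daichi is living and takes 1/40.
Junko is living and takes 1/40.
Mariko is living and takes 1/40.
Reiko is living and takes 1/40.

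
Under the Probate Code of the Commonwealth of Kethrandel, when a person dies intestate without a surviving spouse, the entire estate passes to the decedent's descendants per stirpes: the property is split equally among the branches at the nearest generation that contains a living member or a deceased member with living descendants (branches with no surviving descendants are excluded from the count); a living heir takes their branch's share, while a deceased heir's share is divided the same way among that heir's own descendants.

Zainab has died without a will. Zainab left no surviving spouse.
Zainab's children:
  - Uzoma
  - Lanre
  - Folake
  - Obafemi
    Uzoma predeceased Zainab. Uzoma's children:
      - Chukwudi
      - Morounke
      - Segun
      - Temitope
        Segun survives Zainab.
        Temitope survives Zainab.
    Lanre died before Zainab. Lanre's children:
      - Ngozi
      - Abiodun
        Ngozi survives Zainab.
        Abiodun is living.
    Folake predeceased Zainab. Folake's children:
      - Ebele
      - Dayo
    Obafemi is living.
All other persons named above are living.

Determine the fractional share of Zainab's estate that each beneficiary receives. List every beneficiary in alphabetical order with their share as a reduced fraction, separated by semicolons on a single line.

Abiodun 1/8; Chukwudi 1/16; Dayo 1/8; Ebele 1/8; Morounke 1/16; Ngozi 1/8; Obafemi 1/4; Segun 1/16; Temitope 1/16

There is no surviving spouse, so the entire estate passes to Zainab's descendants per stirpes.
The estate is divided into 4 equal shares of 1/4 among Uzoma, Lanre, Folake, Obafemi.
Uzoma predeceased; the 1/4 allotted to Uzoma's branch passes to Uzoma's issue by representation.
The 1/4 is divided into 4 equal shares of 1/16 among Chukwudi, Morounke, Segun, Temitope.
Chukwudi is living and takes 1/16.
Morounke is living and takes 1/16.
Segun is living and takes 1/16.
Temitope is living and takes 1/16.
Lanre predeceased; the 1/4 allotted to Lanre's branch passes to Lanre's issue by representation.
The 1/4 is divided into 2 equal shares of 1/8 among Ngozi, Abiodun.
Ngozi is living and takes 1/8.
Abiodun is living and takes 1/8.
Folake predeceased; the 1/4 allotted to Folake's branch passes to Folake's issue by representation.
The 1/4 is divided into 2 equal shares of 1/8 among Ebele, Dayo.
Ebele is living and takes 1/8.
Dayo is living and takes 1/8.
Obafemi is living and takes 1/4.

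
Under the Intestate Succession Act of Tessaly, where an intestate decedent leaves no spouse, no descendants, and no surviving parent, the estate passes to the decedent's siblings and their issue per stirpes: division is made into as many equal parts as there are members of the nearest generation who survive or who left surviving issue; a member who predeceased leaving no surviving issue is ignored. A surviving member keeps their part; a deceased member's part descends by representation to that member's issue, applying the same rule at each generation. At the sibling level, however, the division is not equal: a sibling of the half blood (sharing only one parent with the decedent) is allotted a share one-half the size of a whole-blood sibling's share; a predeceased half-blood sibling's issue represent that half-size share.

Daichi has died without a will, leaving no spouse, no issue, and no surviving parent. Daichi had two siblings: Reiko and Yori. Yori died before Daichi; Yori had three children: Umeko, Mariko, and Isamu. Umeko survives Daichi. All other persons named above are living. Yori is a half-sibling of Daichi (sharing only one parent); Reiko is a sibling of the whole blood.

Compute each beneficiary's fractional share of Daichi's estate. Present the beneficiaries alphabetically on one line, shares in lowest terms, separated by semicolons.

No spouse, descendants, or parent survives, so the estate passes to Daichi's siblings per stirpes.
Half-blood siblings count for one-half the weight of whole-blood siblings at the initial division.
Dividing 1 in proportion to weights (total weight 3/2): Reiko (weight 1) → 2/3; Yori (weight 1/2) → 1/3.
Reiko is living and takes 2/3.
Yori predeceased; the 1/3 allotted to Yori's branch passes to Yori's issue by representation.
The 1/3 is divided into 3 equal shares of 1/9 among Umeko, Mariko, Isamu.
Umeko is living and takes 1/9.
Mariko is living and takes 1/9.
Isamu is living and takes 1/9.

Isamu 1/9; Mariko 1/9; Reiko 2/3; Umeko 1/9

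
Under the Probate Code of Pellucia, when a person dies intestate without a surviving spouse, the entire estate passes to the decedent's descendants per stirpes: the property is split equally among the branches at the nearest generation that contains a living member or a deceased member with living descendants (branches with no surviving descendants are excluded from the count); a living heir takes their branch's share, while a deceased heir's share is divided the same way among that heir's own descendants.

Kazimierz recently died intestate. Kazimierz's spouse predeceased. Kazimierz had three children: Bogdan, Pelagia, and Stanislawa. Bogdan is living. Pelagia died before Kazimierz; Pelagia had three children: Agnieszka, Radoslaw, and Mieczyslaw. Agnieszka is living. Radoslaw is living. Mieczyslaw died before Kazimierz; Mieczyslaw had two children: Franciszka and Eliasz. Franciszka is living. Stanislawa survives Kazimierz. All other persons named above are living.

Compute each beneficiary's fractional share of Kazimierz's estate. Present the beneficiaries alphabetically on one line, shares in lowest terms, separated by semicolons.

Agnieszka 1/9; Bogdan 1/3; Eliasz 1/18; Franciszka 1/18; Radoslaw 1/9; Stanislawa 1/3

There is no surviving spouse, so the entire estate passes to Kazimierz's descendants per stirpes.
The estate is divided into 3 equal shares of 1/3 among Bogdan, Pelagia, Stanislawa.
Bogdan is living and takes 1/3.
Pelagia predeceased; the 1/3 allotted to Pelagia's branch passes to Pelagia's issue by representation.
The 1/3 is divided into 3 equal shares of 1/9 among Agnieszka, Radoslaw, Mieczyslaw.
Agnieszka is living and takes 1/9.
Radoslaw is living and takes 1/9.
Mieczyslaw predeceased; the 1/9 allotted to Mieczyslaw's branch passes to Mieczyslaw's issue by representation.
The 1/9 is divided into 2 equal shares of 1/18 among Franciszka, Eliasz.
Franciszka is living and takes 1/18.
Eliasz is living and takes 1/18.
Stanislawa is living and takes 1/3.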